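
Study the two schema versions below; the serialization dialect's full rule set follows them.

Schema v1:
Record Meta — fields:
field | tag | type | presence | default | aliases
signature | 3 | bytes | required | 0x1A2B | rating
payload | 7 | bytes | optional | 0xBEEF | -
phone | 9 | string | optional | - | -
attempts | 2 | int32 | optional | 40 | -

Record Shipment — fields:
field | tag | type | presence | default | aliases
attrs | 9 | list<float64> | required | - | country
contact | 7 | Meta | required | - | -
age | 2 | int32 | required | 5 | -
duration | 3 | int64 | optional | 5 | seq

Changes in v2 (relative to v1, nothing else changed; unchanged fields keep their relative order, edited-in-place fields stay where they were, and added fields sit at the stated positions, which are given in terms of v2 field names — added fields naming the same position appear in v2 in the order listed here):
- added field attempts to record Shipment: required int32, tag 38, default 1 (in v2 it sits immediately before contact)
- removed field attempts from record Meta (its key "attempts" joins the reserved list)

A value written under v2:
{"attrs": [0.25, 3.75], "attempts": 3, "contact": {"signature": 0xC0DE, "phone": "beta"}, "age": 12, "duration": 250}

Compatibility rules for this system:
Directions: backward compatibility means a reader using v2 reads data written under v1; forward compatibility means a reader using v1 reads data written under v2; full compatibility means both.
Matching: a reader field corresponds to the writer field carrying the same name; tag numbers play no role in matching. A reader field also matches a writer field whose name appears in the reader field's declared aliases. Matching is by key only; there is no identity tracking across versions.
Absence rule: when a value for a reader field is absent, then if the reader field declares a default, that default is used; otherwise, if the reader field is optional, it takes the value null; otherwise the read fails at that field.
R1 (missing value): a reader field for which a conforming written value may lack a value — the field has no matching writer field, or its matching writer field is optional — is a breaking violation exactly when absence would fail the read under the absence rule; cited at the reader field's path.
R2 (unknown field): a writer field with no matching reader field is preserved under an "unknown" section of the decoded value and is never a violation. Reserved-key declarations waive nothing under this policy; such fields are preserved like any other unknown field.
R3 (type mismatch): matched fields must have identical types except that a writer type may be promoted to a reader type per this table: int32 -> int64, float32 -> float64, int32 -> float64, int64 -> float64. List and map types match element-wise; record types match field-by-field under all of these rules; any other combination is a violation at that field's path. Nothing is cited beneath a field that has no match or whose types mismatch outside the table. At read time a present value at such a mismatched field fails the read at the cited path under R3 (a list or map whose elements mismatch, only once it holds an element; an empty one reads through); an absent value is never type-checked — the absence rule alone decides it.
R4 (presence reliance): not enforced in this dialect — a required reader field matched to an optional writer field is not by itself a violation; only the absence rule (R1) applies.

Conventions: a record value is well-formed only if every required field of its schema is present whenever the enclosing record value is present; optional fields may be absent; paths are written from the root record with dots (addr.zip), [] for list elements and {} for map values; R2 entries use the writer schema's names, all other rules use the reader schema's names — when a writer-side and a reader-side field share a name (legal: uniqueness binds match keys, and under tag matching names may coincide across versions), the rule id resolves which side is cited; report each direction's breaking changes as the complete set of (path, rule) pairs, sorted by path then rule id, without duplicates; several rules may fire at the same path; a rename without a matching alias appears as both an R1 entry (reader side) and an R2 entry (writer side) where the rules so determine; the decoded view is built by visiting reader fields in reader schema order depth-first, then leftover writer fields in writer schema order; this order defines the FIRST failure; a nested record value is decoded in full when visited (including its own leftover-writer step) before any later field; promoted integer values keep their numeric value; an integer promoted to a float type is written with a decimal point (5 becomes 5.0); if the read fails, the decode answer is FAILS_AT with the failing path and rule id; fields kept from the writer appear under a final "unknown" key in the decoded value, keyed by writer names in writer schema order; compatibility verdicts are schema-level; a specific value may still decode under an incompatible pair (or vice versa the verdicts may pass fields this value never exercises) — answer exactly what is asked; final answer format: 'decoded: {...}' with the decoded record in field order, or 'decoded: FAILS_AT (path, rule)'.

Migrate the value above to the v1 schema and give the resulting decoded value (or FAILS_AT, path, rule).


in Shipment below, arrows point writer -> reader
migrating the Shipment value to v1:
  attrs := [0.25, 3.75]
  contact.signature := 0xC0DE
  contact.payload := 0xBEEF (no value, default fills)
  contact.phone := "beta"
  contact.attempts := 40 (no value, default fills)
  age := 12
  duration := 250
  writer attempts: kept under "unknown"
  => decoded: {"attrs": [0.25, 3.75], "contact": {"signature": 0xC0DE, "payload": 0xBEEF, "phone": "beta", "attempts": 40}, "age": 12, "duration": 250, "unknown": {"attempts": 3}}
checking off the Shipment differences that do not matter here:
  removed field attempts from record Meta (its key "attempts" joins the reserved list) -> fires no rule on Shipment under this dialect and leaves the result unchanged

decoded: {"attrs": [0.25, 3.75], "contact": {"signature": 0xC0DE, "payload": 0xBEEF, "phone": "beta", "attempts": 40}, "age": 12, "duration": 250, "unknown": {"attempts": 3}}


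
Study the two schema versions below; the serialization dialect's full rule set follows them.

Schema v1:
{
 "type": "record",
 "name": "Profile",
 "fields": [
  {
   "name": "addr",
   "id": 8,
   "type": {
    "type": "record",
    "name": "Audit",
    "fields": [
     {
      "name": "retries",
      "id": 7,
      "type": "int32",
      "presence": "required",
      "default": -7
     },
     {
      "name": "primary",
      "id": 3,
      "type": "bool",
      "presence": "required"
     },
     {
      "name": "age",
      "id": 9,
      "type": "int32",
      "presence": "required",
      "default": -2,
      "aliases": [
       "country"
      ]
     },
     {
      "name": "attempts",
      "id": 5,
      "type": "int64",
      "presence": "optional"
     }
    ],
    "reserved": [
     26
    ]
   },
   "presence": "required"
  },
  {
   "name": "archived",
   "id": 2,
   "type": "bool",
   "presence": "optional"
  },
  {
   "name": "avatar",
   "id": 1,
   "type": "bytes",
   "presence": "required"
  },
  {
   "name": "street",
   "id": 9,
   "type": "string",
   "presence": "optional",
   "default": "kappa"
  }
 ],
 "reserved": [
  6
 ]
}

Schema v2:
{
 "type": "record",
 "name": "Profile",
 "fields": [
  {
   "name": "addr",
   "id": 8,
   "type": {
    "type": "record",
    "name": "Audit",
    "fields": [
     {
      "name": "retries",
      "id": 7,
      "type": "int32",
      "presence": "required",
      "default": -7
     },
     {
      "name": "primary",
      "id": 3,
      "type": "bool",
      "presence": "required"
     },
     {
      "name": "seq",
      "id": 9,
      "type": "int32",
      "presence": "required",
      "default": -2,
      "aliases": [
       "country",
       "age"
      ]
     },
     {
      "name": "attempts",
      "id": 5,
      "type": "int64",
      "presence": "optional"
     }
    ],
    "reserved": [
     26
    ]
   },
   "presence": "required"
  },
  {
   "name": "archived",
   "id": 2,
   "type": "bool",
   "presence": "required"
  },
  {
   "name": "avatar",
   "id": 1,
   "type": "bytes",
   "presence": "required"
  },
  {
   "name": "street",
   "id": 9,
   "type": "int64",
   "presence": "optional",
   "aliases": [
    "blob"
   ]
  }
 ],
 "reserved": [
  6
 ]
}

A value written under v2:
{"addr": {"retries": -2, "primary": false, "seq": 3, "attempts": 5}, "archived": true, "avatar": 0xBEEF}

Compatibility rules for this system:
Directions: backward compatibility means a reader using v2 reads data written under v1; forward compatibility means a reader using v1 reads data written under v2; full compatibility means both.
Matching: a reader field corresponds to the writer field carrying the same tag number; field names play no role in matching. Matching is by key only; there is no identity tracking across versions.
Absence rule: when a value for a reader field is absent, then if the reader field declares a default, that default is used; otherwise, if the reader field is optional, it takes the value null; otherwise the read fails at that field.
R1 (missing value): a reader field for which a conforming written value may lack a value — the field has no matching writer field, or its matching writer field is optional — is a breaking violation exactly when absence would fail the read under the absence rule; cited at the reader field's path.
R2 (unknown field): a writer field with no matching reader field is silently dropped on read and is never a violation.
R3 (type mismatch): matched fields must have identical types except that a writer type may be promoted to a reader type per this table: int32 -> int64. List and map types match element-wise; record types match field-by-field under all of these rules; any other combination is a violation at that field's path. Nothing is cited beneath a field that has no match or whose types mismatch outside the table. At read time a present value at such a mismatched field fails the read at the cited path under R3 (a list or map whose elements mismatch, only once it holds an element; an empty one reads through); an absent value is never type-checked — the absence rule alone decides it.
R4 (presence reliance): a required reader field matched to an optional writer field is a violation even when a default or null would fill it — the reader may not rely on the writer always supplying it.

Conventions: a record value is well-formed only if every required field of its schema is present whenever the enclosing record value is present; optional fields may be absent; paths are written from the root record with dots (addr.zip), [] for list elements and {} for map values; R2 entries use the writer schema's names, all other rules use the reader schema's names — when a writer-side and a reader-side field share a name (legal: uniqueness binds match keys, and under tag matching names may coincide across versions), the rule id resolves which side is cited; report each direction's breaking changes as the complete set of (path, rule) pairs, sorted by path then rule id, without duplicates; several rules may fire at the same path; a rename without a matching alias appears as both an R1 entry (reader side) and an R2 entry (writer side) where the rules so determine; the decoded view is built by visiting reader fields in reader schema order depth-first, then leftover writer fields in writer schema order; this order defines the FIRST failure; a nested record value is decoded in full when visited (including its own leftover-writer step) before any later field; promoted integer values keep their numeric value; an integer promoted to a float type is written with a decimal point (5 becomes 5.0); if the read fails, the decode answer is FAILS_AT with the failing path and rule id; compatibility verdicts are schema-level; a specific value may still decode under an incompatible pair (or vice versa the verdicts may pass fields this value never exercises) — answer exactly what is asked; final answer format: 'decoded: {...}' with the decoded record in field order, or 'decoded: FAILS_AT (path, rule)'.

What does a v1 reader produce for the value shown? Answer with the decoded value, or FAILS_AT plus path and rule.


the writer's type comes first in each Profile pair
decode walk for Profile under reader schema v1:
  addr.retries := -2
  addr.primary := false
  addr.age := 3 (from writer seq)
  addr.attempts := 5
  archived := true
  avatar := 0xBEEF
  street := "kappa" (absent -> default)
  => decoded: {"addr": {"retries": -2, "primary": false, "age": 3, "attempts": 5}, "archived": true, "avatar": 0xBEEF, "street": "kappa"}
ruling out the remaining Profile differences:
  field archived in record Profile: optional changed to required -> shifts the Profile verdicts, not this decode
  renamed field age to seq in record Audit (alias age declared on the renamed field) -> no rule fires on it and the decoded Profile view is identical with or without it
  field street in record Profile: type string changed to int64 (its default is dropped) -> shifts the Profile verdicts, not this decode

decoded: {"addr": {"retries": -2, "primary": false, "age": 3, "attempts": 5}, "archived": true, "avatar": 0xBEEF, "street": "kappa"}


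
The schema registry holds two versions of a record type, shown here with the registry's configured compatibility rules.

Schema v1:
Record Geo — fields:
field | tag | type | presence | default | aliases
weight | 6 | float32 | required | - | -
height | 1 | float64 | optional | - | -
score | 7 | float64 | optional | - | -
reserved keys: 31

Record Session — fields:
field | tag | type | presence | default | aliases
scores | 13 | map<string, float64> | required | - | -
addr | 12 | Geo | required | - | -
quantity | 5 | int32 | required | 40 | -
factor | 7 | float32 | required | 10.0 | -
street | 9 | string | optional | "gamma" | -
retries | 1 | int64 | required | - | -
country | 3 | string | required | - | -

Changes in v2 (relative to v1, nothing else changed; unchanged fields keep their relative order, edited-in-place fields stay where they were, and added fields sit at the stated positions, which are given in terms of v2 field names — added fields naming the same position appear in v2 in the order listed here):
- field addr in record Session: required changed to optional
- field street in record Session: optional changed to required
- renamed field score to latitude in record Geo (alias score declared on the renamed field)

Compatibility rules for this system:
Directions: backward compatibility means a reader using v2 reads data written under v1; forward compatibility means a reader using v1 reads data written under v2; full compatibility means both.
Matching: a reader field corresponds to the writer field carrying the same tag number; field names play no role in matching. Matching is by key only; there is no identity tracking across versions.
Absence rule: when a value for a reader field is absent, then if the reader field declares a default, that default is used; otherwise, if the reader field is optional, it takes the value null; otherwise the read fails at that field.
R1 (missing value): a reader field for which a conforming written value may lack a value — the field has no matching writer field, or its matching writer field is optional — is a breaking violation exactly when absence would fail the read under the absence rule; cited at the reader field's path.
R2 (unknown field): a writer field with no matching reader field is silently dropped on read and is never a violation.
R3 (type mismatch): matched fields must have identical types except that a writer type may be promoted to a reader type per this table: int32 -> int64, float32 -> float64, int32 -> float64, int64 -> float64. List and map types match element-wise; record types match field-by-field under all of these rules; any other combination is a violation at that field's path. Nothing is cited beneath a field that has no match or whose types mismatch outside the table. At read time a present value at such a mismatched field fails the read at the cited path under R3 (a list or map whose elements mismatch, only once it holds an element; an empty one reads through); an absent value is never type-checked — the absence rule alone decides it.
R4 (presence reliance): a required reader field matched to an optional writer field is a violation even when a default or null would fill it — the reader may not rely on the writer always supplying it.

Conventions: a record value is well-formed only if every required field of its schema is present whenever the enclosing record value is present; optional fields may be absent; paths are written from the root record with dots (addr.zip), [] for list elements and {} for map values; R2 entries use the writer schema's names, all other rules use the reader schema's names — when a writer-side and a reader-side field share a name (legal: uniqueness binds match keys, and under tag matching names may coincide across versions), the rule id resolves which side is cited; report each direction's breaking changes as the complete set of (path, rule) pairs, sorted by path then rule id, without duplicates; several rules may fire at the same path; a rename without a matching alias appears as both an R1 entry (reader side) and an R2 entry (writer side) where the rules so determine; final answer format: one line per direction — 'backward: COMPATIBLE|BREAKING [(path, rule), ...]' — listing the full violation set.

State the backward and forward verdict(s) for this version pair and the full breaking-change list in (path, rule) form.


backward: BREAKING [(street, R4)]; forward: BREAKING [(addr, R1), (addr, R4)]

each type pair in Session: writer, then reader
backward analysis of Session with v2 as reader and v1 as writer:
  scores: map<string, float64> -> map<string, float64>, writer required; from scores
  addr: Geo -> Geo, writer required; from addr
  quantity: int32 -> int32, writer required; from quantity
  factor: float32 -> float32, writer required; from factor
  street: string -> string, writer optional; from street
  retries: int64 -> int64, writer required; from retries
  country: string -> string, writer required; from country
  addr.weight: float32 -> float32, writer required; from addr.weight
  addr.height: float64 -> float64, writer optional; from addr.height
  addr.latitude: float64 -> float64, writer optional; from addr.score
  rule R4 violated at street
  => backward: BREAKING (1)
forward analysis of Session with v1 as reader and v2 as writer:
  scores: map<string, float64> -> map<string, float64>, writer required; from scores
  addr: Geo -> Geo, writer optional; from addr
  quantity: int32 -> int32, writer required; from quantity
  factor: float32 -> float32, writer required; from factor
  street: string -> string, writer required; from street
  retries: int64 -> int64, writer required; from retries
  country: string -> string, writer required; from country
  addr.weight: float32 -> float32, writer required; from addr.weight
  addr.height: float64 -> float64, writer optional; from addr.height
  addr.score: float64 -> float64, writer optional; from addr.latitude
  rule R1 violated at addr
  rule R4 violated at addr
  => forward: BREAKING (2)


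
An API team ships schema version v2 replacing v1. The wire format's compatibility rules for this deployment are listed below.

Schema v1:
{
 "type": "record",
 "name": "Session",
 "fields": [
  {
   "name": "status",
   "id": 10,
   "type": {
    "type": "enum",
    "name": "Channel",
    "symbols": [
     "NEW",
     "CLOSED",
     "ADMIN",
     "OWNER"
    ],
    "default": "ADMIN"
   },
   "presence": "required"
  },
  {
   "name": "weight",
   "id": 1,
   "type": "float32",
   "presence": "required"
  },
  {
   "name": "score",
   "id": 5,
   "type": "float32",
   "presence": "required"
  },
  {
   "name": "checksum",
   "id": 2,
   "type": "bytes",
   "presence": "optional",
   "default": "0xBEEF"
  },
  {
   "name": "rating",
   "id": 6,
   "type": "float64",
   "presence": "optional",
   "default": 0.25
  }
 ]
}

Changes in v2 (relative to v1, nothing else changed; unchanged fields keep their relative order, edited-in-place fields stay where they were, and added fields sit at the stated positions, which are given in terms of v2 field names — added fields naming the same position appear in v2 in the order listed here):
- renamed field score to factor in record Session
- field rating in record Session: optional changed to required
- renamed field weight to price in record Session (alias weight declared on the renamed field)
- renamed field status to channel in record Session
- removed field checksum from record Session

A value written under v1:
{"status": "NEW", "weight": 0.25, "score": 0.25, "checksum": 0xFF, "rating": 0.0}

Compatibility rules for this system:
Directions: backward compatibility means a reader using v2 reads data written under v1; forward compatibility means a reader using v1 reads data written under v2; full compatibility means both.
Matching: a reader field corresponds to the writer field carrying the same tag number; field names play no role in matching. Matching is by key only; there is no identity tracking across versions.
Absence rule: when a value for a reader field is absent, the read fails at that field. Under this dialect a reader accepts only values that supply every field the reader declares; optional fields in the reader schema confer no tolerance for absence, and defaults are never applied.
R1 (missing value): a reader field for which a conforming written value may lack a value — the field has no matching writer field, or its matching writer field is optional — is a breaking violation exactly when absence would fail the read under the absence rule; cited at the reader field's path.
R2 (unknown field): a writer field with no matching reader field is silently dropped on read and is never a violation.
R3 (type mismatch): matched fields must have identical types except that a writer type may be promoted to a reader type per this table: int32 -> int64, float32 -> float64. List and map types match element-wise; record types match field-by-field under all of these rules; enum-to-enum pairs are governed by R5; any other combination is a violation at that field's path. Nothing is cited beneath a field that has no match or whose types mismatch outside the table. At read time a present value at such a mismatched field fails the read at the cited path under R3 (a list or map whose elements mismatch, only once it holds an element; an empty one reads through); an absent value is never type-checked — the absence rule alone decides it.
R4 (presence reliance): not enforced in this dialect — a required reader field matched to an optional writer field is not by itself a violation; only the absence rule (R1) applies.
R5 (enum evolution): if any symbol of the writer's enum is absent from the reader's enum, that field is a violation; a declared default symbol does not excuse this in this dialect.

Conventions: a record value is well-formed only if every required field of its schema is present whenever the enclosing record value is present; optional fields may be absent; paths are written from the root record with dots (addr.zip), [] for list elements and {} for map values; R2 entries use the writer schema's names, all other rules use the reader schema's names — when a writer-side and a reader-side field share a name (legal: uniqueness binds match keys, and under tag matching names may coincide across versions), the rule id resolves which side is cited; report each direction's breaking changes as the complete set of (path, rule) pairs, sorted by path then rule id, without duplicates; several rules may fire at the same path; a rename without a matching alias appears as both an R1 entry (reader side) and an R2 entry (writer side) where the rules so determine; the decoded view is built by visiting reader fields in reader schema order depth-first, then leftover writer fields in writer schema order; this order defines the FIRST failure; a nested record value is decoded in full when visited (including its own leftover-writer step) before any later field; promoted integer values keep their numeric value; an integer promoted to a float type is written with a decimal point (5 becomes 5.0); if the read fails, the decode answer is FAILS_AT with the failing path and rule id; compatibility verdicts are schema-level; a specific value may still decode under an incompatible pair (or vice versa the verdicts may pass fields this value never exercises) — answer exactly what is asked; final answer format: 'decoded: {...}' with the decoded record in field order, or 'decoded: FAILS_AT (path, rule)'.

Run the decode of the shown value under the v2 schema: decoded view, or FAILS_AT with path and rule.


the writer's type comes first in each Session pair
decode walk for Session under reader schema v2:
  channel := "NEW" (from writer status)
  price := 0.25 (from writer weight)
  factor := 0.25 (from writer score)
  rating := 0.0
  writer checksum: no reader field; dropped
  => decoded: {"channel": "NEW", "price": 0.25, "factor": 0.25, "rating": 0.0}
the other Session changes do not affect what is asked:
  field rating in record Session: optional changed to required -> shifts the Session verdicts, not this decode

decoded: {"channel": "NEW", "price": 0.25, "factor": 0.25, "rating": 0.0}


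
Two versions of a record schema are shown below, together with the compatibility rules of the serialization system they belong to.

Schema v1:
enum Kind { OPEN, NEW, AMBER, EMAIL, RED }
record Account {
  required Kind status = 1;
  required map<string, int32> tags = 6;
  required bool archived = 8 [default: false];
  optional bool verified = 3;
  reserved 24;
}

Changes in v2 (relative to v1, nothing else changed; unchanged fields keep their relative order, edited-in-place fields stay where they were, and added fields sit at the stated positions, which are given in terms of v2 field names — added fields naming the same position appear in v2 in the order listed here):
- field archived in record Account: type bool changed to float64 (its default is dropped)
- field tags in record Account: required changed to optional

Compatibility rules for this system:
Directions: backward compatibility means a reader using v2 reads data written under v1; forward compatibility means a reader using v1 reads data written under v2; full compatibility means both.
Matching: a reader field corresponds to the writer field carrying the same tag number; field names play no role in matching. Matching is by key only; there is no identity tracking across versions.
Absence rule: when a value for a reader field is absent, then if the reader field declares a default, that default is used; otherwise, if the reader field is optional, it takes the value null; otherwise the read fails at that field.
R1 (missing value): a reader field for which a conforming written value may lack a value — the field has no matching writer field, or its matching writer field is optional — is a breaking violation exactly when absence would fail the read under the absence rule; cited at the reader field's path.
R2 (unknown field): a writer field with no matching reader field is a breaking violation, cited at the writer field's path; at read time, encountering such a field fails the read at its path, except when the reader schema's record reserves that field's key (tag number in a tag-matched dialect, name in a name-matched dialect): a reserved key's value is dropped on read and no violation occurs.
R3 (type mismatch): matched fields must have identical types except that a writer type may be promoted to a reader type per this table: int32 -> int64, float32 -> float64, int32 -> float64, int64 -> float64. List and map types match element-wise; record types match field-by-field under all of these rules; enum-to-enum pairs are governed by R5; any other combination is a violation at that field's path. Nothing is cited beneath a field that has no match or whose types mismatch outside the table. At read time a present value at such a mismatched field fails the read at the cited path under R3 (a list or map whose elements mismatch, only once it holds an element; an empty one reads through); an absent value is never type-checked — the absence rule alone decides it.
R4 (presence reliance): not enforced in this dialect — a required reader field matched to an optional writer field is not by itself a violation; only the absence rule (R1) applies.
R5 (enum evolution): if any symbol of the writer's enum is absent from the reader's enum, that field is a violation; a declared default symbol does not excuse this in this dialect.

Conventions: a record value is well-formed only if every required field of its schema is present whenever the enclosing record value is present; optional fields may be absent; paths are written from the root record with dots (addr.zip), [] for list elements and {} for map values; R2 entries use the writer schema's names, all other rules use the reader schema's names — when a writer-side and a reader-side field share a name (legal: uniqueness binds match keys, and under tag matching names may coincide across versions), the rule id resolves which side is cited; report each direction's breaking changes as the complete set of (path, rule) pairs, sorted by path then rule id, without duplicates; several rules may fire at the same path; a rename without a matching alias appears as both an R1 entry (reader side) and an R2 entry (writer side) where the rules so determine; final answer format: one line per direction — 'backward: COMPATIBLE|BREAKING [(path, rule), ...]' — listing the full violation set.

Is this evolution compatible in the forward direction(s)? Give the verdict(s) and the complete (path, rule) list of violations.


forward: BREAKING [(archived, R3), (tags, R1)]

each type pair in Account: writer, then reader
checking forward for Account: reader v1 against writer v2:
  status <- status (Kind -> Kind, writer required)
  tags <- tags (map<string, int32> -> map<string, int32>, writer optional)
  archived <- archived (float64 -> bool, writer required)
  verified <- verified (bool -> bool, writer optional)
  violation R3 at archived
  violation R1 at tags
  => forward verdict for Account: BREAKING, 2 violation(s)


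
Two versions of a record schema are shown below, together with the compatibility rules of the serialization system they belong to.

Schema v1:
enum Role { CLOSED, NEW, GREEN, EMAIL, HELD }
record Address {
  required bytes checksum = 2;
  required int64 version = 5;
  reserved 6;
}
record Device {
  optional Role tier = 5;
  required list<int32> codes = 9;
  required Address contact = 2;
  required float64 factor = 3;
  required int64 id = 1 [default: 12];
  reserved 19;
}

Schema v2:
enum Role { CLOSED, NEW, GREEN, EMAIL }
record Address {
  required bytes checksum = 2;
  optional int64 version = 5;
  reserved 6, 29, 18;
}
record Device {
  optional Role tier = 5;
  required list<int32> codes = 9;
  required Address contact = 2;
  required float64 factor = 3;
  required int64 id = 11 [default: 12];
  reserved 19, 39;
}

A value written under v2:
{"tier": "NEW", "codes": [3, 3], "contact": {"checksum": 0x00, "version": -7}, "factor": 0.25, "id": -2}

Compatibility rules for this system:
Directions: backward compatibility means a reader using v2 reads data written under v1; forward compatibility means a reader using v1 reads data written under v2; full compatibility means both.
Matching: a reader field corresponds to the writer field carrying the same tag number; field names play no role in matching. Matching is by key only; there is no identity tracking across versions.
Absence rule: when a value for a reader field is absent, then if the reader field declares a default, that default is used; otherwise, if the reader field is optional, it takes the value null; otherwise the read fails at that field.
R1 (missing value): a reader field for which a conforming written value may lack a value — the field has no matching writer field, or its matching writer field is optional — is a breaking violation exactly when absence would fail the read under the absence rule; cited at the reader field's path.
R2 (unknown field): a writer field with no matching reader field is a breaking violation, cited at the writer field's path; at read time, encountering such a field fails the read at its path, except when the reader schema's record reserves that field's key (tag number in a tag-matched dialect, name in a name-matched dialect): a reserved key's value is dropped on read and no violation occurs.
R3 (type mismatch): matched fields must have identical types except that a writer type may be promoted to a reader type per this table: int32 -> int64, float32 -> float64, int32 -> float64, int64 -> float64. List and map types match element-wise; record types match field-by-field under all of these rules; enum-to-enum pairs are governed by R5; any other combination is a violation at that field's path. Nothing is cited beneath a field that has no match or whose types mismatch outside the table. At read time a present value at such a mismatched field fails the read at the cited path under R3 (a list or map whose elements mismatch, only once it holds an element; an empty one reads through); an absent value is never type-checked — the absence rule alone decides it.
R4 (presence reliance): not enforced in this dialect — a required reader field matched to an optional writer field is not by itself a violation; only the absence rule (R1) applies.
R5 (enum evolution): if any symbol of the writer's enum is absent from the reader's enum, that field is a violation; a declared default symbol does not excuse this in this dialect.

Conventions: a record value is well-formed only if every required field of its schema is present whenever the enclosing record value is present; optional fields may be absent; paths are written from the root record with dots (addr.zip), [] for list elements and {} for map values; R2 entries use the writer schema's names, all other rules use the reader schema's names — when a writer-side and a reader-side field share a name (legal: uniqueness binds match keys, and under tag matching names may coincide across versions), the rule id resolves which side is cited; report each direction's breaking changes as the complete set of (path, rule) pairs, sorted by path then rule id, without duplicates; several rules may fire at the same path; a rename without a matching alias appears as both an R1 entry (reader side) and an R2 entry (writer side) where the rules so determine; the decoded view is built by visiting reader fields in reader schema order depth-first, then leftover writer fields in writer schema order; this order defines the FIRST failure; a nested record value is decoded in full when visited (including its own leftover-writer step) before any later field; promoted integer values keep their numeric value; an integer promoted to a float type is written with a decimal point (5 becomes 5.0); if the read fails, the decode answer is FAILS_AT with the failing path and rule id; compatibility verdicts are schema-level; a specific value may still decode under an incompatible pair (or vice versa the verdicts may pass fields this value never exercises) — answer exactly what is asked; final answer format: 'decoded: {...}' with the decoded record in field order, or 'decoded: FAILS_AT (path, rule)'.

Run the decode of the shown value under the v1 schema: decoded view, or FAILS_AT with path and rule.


decoded: FAILS_AT (id, R2)

each type pair in Device: writer, then reader
decode (reader v1):
  tier := "NEW"
  codes := [3, 3]
  contact.checksum := 0x00
  contact.version := -7
  factor := 0.25
  id := 12 (no value, default fills)
  read fails at id under R2 (unknown field)
  => FAILS_AT (id, R2)
checking off the Device differences that do not matter here:
  field version in record Address: required changed to optional -> a verdict-level change on Device — the shown value reads the same
  enum Role (field tier in record Device): symbol HELD removed -> a verdict-level change on Device — the shown value reads the same


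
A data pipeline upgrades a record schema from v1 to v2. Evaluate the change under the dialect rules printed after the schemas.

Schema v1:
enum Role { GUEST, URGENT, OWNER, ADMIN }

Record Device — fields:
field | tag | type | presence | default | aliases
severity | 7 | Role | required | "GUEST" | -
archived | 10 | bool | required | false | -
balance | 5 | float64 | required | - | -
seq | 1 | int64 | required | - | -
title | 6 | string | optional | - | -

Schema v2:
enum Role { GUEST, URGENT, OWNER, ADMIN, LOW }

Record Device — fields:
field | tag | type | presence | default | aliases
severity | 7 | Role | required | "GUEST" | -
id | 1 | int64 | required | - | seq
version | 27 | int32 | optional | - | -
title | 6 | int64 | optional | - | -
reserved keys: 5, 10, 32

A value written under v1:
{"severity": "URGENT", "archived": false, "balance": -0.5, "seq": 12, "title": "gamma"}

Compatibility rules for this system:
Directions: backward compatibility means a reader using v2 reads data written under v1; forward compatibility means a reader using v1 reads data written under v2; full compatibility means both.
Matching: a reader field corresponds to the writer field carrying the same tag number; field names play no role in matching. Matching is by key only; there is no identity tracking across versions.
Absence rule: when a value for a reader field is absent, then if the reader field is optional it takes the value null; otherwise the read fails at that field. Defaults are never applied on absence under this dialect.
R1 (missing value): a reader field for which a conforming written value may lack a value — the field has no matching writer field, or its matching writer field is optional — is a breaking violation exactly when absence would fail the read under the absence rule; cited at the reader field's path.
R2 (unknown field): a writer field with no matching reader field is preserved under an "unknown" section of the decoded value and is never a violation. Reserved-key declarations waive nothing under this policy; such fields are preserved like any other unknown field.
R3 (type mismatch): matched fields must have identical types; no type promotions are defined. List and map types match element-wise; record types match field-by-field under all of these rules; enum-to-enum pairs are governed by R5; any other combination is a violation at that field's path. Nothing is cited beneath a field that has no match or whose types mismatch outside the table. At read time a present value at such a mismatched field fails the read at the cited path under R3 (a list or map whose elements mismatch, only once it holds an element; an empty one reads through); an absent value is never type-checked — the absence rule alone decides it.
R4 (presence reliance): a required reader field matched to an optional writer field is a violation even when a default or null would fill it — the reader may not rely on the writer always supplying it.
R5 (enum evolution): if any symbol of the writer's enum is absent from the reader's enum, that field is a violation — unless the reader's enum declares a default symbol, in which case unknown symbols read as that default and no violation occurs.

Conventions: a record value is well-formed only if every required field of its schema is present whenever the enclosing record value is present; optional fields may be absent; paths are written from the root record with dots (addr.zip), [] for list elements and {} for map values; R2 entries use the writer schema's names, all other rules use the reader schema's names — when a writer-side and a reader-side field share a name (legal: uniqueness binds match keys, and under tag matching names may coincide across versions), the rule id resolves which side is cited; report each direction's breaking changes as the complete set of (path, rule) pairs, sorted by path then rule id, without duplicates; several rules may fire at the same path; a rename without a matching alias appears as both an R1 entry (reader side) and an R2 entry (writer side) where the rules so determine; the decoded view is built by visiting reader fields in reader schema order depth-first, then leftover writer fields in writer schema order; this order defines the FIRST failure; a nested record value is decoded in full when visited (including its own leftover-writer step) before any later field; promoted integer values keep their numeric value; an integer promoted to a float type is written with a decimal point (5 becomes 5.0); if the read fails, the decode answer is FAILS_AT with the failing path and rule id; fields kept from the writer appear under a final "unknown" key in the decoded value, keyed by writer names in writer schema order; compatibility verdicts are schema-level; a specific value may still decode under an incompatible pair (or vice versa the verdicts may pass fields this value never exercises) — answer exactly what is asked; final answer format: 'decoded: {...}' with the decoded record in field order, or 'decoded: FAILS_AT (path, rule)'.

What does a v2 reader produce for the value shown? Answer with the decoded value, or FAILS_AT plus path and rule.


decoded: FAILS_AT (title, R3)

the writer's type comes first in each Device pair
decode (reader v2):
  severity := "URGENT"
  id := 12 (from writer seq)
  version := null (not supplied -> null)
  read fails at title under R3
  => FAILS_AT (title, R3)
remaining Device differences; none change what is asked:
  removed field balance from record Device (its key 5 joins the reserved list) -> matters for Device compatibility verdicts, not for this value's decode
  added field version to record Device: optional int32, tag 27 (in v2 it sits immediately before title) -> fires no rule on Device under this dialect and leaves the result unchanged
  enum Role (field severity in record Device): symbol LOW added -> matters for Device compatibility verdicts, not for this value's decode
  renamed field seq to id in record Device (alias seq declared on the renamed field) -> fires no rule on Device under this dialect and leaves the result unchanged
  removed field archived from record Device (its key 10 joins the reserved list) -> matters for Device compatibility verdicts, not for this value's decode
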